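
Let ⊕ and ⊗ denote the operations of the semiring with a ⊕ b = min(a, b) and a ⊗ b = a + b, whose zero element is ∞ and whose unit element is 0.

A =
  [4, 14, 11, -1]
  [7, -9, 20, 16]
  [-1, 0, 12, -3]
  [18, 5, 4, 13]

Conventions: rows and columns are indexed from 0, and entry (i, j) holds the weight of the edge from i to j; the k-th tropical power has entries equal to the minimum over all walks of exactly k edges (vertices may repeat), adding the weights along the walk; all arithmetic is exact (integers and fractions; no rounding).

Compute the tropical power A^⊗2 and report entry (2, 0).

A^⊗2:
  [8, 4, 3, 3]
  [-2, -18, 11, 6]
  [3, -9, 1, -2]
  [3, -4, 16, 1]
Key observation: the optimum is the walk 2->0->0, with weight (-1) + 4 = 3.
Optimal value attained by: walk 2->0->0.
Answer: (A^⊗2)[2][0] = 3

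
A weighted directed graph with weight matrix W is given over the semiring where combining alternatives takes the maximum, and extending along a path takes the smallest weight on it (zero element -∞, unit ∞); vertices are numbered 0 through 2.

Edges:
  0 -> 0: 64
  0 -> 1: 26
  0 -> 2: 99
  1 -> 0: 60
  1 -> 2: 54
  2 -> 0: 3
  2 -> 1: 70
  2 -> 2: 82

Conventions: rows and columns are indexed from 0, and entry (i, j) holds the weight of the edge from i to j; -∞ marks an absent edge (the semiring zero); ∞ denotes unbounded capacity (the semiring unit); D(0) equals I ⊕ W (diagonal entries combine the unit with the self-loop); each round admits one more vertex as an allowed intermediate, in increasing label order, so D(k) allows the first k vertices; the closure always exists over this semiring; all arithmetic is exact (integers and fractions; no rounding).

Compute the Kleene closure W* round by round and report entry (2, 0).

D(0):
  [∞, 26, 99]
  [60, ∞, 54]
  [3, 70, ∞]
D(1):
  [∞, 26, 99]
  [60, ∞, 60]
  [3, 70, ∞]
D(2):
  [∞, 26, 99]
  [60, ∞, 60]
  [60, 70, ∞]
D(3):
  [∞, 70, 99]
  [60, ∞, 60]
  [60, 70, ∞]
Answer: W*[2][0] = 60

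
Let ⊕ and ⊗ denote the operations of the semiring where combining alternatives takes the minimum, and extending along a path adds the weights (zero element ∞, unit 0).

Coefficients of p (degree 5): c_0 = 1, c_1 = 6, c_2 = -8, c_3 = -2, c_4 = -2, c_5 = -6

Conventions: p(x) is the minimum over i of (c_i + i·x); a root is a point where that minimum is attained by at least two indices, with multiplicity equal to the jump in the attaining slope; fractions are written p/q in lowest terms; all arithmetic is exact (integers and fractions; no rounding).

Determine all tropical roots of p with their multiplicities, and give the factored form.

hull edge (i=0, c=1) to (i=2, c=-8): slope -9/2, span 2
hull edge (i=2, c=-8) to (i=5, c=-6): slope 2/3, span 3
Factored form: p(x) = -6 ⊗ (x ⊕ (-2/3)) ⊗ (x ⊕ (-2/3)) ⊗ (x ⊕ (-2/3)) ⊗ (x ⊕ 9/2) ⊗ (x ⊕ 9/2)
Answer: roots = -2/3 (mult 3), 9/2 (mult 2)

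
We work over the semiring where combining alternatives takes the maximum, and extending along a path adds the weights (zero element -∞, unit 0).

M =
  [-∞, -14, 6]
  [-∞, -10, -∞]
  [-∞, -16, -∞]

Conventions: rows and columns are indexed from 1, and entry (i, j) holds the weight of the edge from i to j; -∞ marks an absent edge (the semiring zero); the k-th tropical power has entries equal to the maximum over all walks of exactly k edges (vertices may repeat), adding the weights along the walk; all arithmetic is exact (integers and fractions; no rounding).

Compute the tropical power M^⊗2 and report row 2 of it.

M^⊗2:
  [-∞, -10, -∞]
  [-∞, -20, -∞]
  [-∞, -26, -∞]
Answer: row 2 of M^⊗2 = [-∞, -20, -∞]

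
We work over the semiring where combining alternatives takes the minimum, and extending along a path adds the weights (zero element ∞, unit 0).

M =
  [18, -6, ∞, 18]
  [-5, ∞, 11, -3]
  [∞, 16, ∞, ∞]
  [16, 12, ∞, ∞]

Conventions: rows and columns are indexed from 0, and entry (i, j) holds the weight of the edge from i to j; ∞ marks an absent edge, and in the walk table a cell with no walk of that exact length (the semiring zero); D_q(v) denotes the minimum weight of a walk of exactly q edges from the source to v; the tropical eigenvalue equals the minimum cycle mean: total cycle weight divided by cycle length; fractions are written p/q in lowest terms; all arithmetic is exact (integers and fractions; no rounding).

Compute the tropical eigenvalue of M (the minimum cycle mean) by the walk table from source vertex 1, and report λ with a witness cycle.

q=0: [∞, 0, ∞, ∞]
q=1: [-5, ∞, 11, -3]
q=2: [13, -11, ∞, 13]
q=3: [-16, 7, 0, -14]
q=4: [2, -22, 18, 2]
Optimal cycle mean attained by: cycle 0->1->0, total (-6) + (-5), length 2.
Answer: λ = -11/2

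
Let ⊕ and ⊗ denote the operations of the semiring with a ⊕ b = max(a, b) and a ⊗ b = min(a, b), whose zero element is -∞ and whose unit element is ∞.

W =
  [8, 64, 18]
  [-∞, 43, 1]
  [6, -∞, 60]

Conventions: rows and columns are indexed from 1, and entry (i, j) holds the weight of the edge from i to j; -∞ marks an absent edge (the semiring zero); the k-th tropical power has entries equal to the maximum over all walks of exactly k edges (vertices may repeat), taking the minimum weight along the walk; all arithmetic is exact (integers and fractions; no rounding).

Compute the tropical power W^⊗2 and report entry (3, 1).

W^⊗2:
  [8, 43, 18]
  [1, 43, 1]
  [6, 6, 60]
Key observation: the optimum is the walk 3->1->1, with weight 6 min 8 = 6.
Optimal value attained by: walk 3->1->1.
Answer: (W^⊗2)[3][1] = 6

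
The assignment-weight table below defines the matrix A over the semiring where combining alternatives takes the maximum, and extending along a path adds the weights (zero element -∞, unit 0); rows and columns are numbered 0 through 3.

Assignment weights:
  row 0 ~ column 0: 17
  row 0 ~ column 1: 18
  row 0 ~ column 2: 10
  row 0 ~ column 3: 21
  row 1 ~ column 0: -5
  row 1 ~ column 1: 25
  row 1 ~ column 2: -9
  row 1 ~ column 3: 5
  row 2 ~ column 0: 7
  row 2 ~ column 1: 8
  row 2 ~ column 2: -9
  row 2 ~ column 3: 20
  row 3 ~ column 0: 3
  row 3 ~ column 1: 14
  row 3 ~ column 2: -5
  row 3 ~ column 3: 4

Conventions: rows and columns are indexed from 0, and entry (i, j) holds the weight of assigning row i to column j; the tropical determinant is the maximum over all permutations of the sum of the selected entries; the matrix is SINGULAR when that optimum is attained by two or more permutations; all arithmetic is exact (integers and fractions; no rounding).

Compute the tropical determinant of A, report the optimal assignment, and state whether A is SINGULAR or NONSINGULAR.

σ = (0, 1, 2, 3): 17 + 25 + (-9) + 4 = 37
σ = (0, 1, 3, 2): 17 + 25 + 20 + (-5) = 57
σ = (0, 2, 1, 3): 17 + (-9) + 8 + 4 = 20
σ = (0, 2, 3, 1): 17 + (-9) + 20 + 14 = 42
σ = (0, 3, 1, 2): 17 + 5 + 8 + (-5) = 25
σ = (0, 3, 2, 1): 17 + 5 + (-9) + 14 = 27
σ = (1, 0, 2, 3): 18 + (-5) + (-9) + 4 = 8
σ = (1, 0, 3, 2): 18 + (-5) + 20 + (-5) = 28
σ = (1, 2, 0, 3): 18 + (-9) + 7 + 4 = 20
σ = (1, 2, 3, 0): 18 + (-9) + 20 + 3 = 32
σ = (1, 3, 0, 2): 18 + 5 + 7 + (-5) = 25
σ = (1, 3, 2, 0): 18 + 5 + (-9) + 3 = 17
σ = (2, 0, 1, 3): 10 + (-5) + 8 + 4 = 17
σ = (2, 0, 3, 1): 10 + (-5) + 20 + 14 = 39
σ = (2, 1, 0, 3): 10 + 25 + 7 + 4 = 46
σ = (2, 1, 3, 0): 10 + 25 + 20 + 3 = 58
σ = (2, 3, 0, 1): 10 + 5 + 7 + 14 = 36
σ = (2, 3, 1, 0): 10 + 5 + 8 + 3 = 26
σ = (3, 0, 1, 2): 21 + (-5) + 8 + (-5) = 19
σ = (3, 0, 2, 1): 21 + (-5) + (-9) + 14 = 21
σ = (3, 1, 0, 2): 21 + 25 + 7 + (-5) = 48
σ = (3, 1, 2, 0): 21 + 25 + (-9) + 3 = 40
σ = (3, 2, 0, 1): 21 + (-9) + 7 + 14 = 33
σ = (3, 2, 1, 0): 21 + (-9) + 8 + 3 = 23
Optimal value attained by: σ = (2, 1, 3, 0).
Answer: det⊕(A) = 58; verdict: NONSINGULAR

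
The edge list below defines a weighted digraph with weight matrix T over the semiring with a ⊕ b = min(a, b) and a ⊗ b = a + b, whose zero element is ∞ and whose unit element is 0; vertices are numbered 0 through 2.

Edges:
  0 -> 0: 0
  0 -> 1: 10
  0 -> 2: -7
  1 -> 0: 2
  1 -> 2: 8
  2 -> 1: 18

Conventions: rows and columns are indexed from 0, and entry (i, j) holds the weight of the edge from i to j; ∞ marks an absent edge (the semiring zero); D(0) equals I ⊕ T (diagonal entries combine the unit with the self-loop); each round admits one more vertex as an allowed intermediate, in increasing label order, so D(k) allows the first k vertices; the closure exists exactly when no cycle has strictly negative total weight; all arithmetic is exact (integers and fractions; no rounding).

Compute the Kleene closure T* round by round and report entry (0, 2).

D(0):
  [0, 10, -7]
  [2, 0, 8]
  [∞, 18, 0]
D(1):
  [0, 10, -7]
  [2, 0, -5]
  [∞, 18, 0]
D(2):
  [0, 10, -7]
  [2, 0, -5]
  [20, 18, 0]
D(3):
  [0, 10, -7]
  [2, 0, -5]
  [20, 18, 0]
Answer: T*[0][2] = -7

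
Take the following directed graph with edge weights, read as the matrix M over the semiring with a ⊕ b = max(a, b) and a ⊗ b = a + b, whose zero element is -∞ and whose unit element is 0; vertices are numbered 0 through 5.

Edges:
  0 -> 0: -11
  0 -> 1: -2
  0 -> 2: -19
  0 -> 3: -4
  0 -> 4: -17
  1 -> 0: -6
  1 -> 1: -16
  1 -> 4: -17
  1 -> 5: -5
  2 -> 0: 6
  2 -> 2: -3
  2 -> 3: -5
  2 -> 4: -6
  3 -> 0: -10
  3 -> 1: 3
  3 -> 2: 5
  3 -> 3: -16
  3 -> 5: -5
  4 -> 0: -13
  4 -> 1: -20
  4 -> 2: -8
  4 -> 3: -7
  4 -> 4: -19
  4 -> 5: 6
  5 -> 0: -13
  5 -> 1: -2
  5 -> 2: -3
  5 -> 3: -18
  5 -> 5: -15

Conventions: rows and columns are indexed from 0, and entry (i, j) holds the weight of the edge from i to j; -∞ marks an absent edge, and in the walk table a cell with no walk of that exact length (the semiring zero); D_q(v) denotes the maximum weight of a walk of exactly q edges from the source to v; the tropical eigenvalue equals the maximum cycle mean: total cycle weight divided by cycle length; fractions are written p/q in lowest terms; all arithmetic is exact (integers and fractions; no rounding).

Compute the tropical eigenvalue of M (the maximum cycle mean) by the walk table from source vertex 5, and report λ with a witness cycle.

q=0: [-∞, -∞, -∞, -∞, -∞, 0]
q=1: [-13, -2, -3, -18, -∞, -15]
q=2: [3, -15, -6, -8, -9, -7]
q=3: [0, 1, -3, -1, -12, -3]
q=4: [3, 2, 4, -4, -9, -4]
q=5: [10, 1, 1, -1, -2, -3]
q=6: [7, 8, 4, 6, -5, 4]
Optimal cycle mean attained by: cycle 0->3->2->0, total (-4) + 5 + 6, length 3.
Answer: λ = 7/3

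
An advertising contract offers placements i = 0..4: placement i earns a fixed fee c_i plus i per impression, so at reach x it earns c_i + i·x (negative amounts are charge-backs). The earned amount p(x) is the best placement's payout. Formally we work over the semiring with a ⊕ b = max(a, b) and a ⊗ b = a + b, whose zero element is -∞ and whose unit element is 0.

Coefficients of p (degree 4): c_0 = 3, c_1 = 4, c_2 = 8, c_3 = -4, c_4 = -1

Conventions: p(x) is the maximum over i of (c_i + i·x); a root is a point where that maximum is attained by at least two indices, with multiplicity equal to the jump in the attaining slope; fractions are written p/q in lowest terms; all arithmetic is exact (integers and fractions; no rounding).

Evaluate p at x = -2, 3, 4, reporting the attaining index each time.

p(-2) = max(3+0·(-2)=3, 4+1·(-2)=2, 8+2·(-2)=4, -4+3·(-2)=-10, -1+4·(-2)=-9) = 4 (attained by i=2)
p(3) = max(3+0·3=3, 4+1·3=7, 8+2·3=14, -4+3·3=5, -1+4·3=11) = 14 (attained by i=2)
p(4) = max(3+0·4=3, 4+1·4=8, 8+2·4=16, -4+3·4=8, -1+4·4=15) = 16 (attained by i=2)
Answer: p(-2) = 4; p(3) = 14; p(4) = 16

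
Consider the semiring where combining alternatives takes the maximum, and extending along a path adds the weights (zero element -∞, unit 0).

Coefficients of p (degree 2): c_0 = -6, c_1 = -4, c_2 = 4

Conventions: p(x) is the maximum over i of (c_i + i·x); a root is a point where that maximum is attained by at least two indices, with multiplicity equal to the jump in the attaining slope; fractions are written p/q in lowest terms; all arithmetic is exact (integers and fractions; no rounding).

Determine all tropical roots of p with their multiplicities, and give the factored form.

hull edge (i=0, c=-6) to (i=2, c=4): slope 5, span 2
Factored form: p(x) = 4 ⊗ (x ⊕ (-5)) ⊗ (x ⊕ (-5))
Answer: roots = -5 (mult 2)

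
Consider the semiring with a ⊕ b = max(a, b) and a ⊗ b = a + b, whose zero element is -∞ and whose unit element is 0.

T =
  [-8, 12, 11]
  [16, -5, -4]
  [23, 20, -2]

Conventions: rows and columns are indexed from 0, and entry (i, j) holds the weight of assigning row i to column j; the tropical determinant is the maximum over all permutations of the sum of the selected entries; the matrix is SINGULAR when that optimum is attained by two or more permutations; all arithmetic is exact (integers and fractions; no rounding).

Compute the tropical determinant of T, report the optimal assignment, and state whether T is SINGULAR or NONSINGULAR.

σ = (0, 1, 2): (-8) + (-5) + (-2) = -15
σ = (0, 2, 1): (-8) + (-4) + 20 = 8
σ = (1, 0, 2): 12 + 16 + (-2) = 26
σ = (1, 2, 0): 12 + (-4) + 23 = 31
σ = (2, 0, 1): 11 + 16 + 20 = 47
σ = (2, 1, 0): 11 + (-5) + 23 = 29
Optimal value attained by: σ = (2, 0, 1).
Answer: det⊕(T) = 47; verdict: NONSINGULAR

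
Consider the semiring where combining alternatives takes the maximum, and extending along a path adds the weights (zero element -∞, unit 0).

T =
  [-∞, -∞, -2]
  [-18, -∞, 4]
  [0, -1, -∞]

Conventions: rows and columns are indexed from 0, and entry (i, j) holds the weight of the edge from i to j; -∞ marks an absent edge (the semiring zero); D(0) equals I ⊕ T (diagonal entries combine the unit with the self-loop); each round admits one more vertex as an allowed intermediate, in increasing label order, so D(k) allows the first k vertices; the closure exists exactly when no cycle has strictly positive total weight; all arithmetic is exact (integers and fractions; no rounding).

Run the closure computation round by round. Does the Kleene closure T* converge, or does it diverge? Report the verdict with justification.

D(0):
  [0, -∞, -2]
  [-18, 0, 4]
  [0, -1, 0]
D(1):
  [0, -∞, -2]
  [-18, 0, 4]
  [0, -1, 0]
Detection: at round 2, diagonal entry (2, 2) turns strictly positive.
Key observation: the cycle 2->1->2 has total weight (-1) + 4, which is strictly positive.
Answer: DIVERGES — positive cycle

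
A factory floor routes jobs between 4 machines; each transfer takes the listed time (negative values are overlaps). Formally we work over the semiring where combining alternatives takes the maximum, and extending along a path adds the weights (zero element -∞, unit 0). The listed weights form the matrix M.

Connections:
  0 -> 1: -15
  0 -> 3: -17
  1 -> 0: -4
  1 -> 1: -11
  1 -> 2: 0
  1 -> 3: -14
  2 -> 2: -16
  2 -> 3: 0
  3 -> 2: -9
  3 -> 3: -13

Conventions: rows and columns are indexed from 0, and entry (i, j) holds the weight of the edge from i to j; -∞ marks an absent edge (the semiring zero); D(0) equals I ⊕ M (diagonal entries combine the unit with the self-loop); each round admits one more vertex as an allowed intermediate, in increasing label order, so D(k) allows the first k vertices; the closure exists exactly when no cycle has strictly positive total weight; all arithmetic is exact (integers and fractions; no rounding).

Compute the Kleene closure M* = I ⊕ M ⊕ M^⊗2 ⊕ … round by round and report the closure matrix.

D(0):
  [0, -15, -∞, -17]
  [-4, 0, 0, -14]
  [-∞, -∞, 0, 0]
  [-∞, -∞, -9, 0]
D(1):
  [0, -15, -∞, -17]
  [-4, 0, 0, -14]
  [-∞, -∞, 0, 0]
  [-∞, -∞, -9, 0]
D(2):
  [0, -15, -15, -17]
  [-4, 0, 0, -14]
  [-∞, -∞, 0, 0]
  [-∞, -∞, -9, 0]
D(3):
  [0, -15, -15, -15]
  [-4, 0, 0, 0]
  [-∞, -∞, 0, 0]
  [-∞, -∞, -9, 0]
D(4):
  [0, -15, -15, -15]
  [-4, 0, 0, 0]
  [-∞, -∞, 0, 0]
  [-∞, -∞, -9, 0]
Answer: M* = [[0, -15, -15, -15], [-4, 0, 0, 0], [-∞, -∞, 0, 0], [-∞, -∞, -9, 0]]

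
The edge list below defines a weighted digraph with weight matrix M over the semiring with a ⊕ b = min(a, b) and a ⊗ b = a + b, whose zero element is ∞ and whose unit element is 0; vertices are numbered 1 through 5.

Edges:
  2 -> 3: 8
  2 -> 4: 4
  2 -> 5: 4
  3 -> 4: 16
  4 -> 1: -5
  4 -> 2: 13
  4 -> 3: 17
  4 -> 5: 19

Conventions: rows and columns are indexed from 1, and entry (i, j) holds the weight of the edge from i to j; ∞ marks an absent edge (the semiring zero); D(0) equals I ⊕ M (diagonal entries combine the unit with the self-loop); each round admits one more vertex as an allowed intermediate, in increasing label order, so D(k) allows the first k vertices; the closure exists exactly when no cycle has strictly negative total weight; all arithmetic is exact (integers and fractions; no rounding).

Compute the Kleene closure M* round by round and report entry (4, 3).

D(0):
  [0, ∞, ∞, ∞, ∞]
  [∞, 0, 8, 4, 4]
  [∞, ∞, 0, 16, ∞]
  [-5, 13, 17, 0, 19]
  [∞, ∞, ∞, ∞, 0]
D(1):
  [0, ∞, ∞, ∞, ∞]
  [∞, 0, 8, 4, 4]
  [∞, ∞, 0, 16, ∞]
  [-5, 13, 17, 0, 19]
  [∞, ∞, ∞, ∞, 0]
D(2):
  [0, ∞, ∞, ∞, ∞]
  [∞, 0, 8, 4, 4]
  [∞, ∞, 0, 16, ∞]
  [-5, 13, 17, 0, 17]
  [∞, ∞, ∞, ∞, 0]
D(3):
  [0, ∞, ∞, ∞, ∞]
  [∞, 0, 8, 4, 4]
  [∞, ∞, 0, 16, ∞]
  [-5, 13, 17, 0, 17]
  [∞, ∞, ∞, ∞, 0]
D(4):
  [0, ∞, ∞, ∞, ∞]
  [-1, 0, 8, 4, 4]
  [11, 29, 0, 16, 33]
  [-5, 13, 17, 0, 17]
  [∞, ∞, ∞, ∞, 0]
D(5):
  [0, ∞, ∞, ∞, ∞]
  [-1, 0, 8, 4, 4]
  [11, 29, 0, 16, 33]
  [-5, 13, 17, 0, 17]
  [∞, ∞, ∞, ∞, 0]
Answer: M*[4][3] = 17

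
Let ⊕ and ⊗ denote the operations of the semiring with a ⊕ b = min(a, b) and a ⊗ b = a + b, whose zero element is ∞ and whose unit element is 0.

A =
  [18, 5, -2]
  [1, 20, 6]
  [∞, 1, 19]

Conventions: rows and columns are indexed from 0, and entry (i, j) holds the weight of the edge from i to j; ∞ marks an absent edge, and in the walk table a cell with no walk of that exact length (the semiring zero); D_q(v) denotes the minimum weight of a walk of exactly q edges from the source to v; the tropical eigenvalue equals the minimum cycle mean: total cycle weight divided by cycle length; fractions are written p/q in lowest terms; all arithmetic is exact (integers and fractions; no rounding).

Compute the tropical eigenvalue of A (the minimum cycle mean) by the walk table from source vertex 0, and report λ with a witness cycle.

q=0: [0, ∞, ∞]
q=1: [18, 5, -2]
q=2: [6, -1, 11]
q=3: [0, 11, 4]
Optimal cycle mean attained by: cycle 0->2->1->0, total (-2) + 1 + 1, length 3.
Answer: λ = 0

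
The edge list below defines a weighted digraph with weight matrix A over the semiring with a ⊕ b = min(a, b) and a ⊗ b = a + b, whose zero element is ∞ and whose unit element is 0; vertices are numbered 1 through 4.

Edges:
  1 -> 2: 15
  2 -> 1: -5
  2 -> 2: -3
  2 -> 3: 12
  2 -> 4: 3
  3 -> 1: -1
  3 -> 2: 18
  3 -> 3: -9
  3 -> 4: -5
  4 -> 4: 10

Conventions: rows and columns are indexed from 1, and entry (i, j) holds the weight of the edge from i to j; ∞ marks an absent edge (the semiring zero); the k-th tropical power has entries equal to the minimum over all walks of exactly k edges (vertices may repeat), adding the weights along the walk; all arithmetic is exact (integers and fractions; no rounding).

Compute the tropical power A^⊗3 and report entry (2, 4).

A^⊗2:
  [10, 12, 27, 18]
  [-8, -6, 3, 0]
  [-10, 9, -18, -14]
  [∞, ∞, ∞, 20]
A^⊗3:
  [7, 9, 18, 15]
  [-11, -9, -6, -3]
  [-19, 0, -27, -23]
  [∞, ∞, ∞, 30]
Key observation: the optimum is the walk 2->2->2->4, with weight (-3) + (-3) + 3 = -3.
Optimal value attained by: walk 2->2->2->4.
Answer: (A^⊗3)[2][4] = -3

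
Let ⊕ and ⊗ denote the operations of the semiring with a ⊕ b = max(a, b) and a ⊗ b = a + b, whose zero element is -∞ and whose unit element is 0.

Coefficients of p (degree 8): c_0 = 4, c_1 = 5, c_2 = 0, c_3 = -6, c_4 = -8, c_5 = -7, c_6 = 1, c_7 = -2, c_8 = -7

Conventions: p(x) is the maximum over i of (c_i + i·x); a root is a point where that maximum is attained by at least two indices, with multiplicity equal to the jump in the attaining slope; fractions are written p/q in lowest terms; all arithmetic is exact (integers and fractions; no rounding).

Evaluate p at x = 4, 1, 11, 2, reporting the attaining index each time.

p(4) = max(4+0·4=4, 5+1·4=9, 0+2·4=8, -6+3·4=6, -8+4·4=8, -7+5·4=13, 1+6·4=25, -2+7·4=26, -7+8·4=25) = 26 (attained by i=7)
p(1) = max(4+0·1=4, 5+1·1=6, 0+2·1=2, -6+3·1=-3, -8+4·1=-4, -7+5·1=-2, 1+6·1=7, -2+7·1=5, -7+8·1=1) = 7 (attained by i=6)
p(11) = max(4+0·11=4, 5+1·11=16, 0+2·11=22, -6+3·11=27, -8+4·11=36, -7+5·11=48, 1+6·11=67, -2+7·11=75, -7+8·11=81) = 81 (attained by i=8)
p(2) = max(4+0·2=4, 5+1·2=7, 0+2·2=4, -6+3·2=0, -8+4·2=0, -7+5·2=3, 1+6·2=13, -2+7·2=12, -7+8·2=9) = 13 (attained by i=6)
Answer: p(4) = 26; p(1) = 7; p(11) = 81; p(2) = 13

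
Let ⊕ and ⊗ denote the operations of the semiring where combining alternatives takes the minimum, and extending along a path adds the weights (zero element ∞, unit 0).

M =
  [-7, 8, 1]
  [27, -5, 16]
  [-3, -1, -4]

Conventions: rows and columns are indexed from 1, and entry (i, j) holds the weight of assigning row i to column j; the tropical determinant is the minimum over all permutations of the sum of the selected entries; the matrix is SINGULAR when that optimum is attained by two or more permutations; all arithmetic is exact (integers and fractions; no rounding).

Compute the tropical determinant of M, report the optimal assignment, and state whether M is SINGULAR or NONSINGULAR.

σ = (1, 2, 3): (-7) + (-5) + (-4) = -16
σ = (1, 3, 2): (-7) + 16 + (-1) = 8
σ = (2, 1, 3): 8 + 27 + (-4) = 31
σ = (2, 3, 1): 8 + 16 + (-3) = 21
σ = (3, 1, 2): 1 + 27 + (-1) = 27
σ = (3, 2, 1): 1 + (-5) + (-3) = -7
Optimal value attained by: σ = (1, 2, 3).
Answer: det⊕(M) = -16; verdict: NONSINGULAR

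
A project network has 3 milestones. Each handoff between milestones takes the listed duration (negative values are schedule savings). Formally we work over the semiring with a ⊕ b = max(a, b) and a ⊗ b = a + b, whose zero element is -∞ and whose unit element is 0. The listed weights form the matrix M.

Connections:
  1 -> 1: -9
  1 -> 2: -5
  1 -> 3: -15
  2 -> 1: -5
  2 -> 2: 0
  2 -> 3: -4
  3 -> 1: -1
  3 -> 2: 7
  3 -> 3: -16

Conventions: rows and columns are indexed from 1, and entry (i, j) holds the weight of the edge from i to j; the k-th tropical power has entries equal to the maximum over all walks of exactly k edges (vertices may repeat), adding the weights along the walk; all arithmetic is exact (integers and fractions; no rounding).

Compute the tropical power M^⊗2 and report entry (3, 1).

M^⊗2:
  [-10, -5, -9]
  [-5, 3, -4]
  [2, 7, 3]
Key observation: the optimum is the walk 3->2->1, with weight 7 + (-5) = 2.
Optimal value attained by: walk 3->2->1.
Answer: (M^⊗2)[3][1] = 2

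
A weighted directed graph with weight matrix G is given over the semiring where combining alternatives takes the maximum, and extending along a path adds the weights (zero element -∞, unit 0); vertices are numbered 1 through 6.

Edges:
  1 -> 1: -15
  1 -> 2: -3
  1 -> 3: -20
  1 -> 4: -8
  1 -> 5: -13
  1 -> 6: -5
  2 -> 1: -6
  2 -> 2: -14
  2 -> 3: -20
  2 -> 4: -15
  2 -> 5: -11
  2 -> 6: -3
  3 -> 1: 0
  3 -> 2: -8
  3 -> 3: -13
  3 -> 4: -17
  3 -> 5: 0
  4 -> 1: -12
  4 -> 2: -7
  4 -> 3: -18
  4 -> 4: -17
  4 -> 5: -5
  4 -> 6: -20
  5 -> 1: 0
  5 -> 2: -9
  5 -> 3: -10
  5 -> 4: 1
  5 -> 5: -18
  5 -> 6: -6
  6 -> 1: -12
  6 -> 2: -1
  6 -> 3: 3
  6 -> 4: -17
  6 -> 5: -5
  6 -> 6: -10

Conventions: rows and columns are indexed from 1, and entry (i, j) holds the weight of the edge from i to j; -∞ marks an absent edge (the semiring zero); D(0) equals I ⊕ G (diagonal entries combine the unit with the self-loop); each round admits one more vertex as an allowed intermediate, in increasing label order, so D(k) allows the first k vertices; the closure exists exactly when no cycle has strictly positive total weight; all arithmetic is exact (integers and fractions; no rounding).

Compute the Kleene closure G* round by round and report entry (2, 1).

D(0):
  [0, -3, -20, -8, -13, -5]
  [-6, 0, -20, -15, -11, -3]
  [0, -8, 0, -17, 0, -∞]
  [-12, -7, -18, 0, -5, -20]
  [0, -9, -10, 1, 0, -6]
  [-12, -1, 3, -17, -5, 0]
D(1):
  [0, -3, -20, -8, -13, -5]
  [-6, 0, -20, -14, -11, -3]
  [0, -3, 0, -8, 0, -5]
  [-12, -7, -18, 0, -5, -17]
  [0, -3, -10, 1, 0, -5]
  [-12, -1, 3, -17, -5, 0]
D(2):
  [0, -3, -20, -8, -13, -5]
  [-6, 0, -20, -14, -11, -3]
  [0, -3, 0, -8, 0, -5]
  [-12, -7, -18, 0, -5, -10]
  [0, -3, -10, 1, 0, -5]
  [-7, -1, 3, -15, -5, 0]
D(3):
  [0, -3, -20, -8, -13, -5]
  [-6, 0, -20, -14, -11, -3]
  [0, -3, 0, -8, 0, -5]
  [-12, -7, -18, 0, -5, -10]
  [0, -3, -10, 1, 0, -5]
  [3, 0, 3, -5, 3, 0]
D(4):
  [0, -3, -20, -8, -13, -5]
  [-6, 0, -20, -14, -11, -3]
  [0, -3, 0, -8, 0, -5]
  [-12, -7, -18, 0, -5, -10]
  [0, -3, -10, 1, 0, -5]
  [3, 0, 3, -5, 3, 0]
D(5):
  [0, -3, -20, -8, -13, -5]
  [-6, 0, -20, -10, -11, -3]
  [0, -3, 0, 1, 0, -5]
  [-5, -7, -15, 0, -5, -10]
  [0, -3, -10, 1, 0, -5]
  [3, 0, 3, 4, 3, 0]
D(6):
  [0, -3, -2, -1, -2, -5]
  [0, 0, 0, 1, 0, -3]
  [0, -3, 0, 1, 0, -5]
  [-5, -7, -7, 0, -5, -10]
  [0, -3, -2, 1, 0, -5]
  [3, 0, 3, 4, 3, 0]
Answer: G*[2][1] = 0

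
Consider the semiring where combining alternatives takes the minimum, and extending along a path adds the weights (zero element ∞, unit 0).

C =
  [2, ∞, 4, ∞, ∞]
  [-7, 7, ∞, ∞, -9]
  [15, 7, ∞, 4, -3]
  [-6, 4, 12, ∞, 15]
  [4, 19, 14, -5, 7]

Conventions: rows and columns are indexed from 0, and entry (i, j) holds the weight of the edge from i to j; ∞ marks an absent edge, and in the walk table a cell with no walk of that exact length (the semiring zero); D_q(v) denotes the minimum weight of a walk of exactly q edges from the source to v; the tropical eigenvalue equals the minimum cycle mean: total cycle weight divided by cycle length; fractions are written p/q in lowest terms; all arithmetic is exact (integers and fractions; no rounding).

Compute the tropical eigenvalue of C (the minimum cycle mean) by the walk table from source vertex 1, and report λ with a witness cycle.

q=0: [∞, 0, ∞, ∞, ∞]
q=1: [-7, 7, ∞, ∞, -9]
q=2: [-5, 10, -3, -14, -2]
q=3: [-20, -10, -2, -7, -6]
q=4: [-18, -3, -16, -11, -19]
q=5: [-17, -9, -14, -24, -19]
Optimal cycle mean attained by: cycle 1->4->3->1, total (-9) + (-5) + 4, length 3.
Answer: λ = -10/3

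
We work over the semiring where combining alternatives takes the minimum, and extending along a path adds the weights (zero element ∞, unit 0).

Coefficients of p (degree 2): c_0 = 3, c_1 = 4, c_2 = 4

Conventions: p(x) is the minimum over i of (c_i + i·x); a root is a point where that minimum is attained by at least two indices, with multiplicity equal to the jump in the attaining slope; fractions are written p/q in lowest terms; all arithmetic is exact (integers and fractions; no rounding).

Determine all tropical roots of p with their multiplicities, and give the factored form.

hull edge (i=0, c=3) to (i=2, c=4): slope 1/2, span 2
Factored form: p(x) = 4 ⊗ (x ⊕ (-1/2)) ⊗ (x ⊕ (-1/2))
Answer: roots = -1/2 (mult 2)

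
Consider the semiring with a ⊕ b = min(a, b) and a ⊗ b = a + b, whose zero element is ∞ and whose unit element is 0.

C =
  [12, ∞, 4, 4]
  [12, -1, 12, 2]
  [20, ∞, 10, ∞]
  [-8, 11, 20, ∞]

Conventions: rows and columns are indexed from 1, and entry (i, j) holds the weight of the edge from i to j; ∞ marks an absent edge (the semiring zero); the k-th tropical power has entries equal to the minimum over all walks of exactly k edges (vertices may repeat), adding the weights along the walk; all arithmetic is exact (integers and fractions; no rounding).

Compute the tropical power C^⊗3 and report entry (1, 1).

C^⊗2:
  [-4, 15, 14, 16]
  [-6, -2, 11, 1]
  [30, ∞, 20, 24]
  [4, 10, -4, -4]
C^⊗3:
  [8, 14, 0, 0]
  [-7, -3, -2, -2]
  [16, 35, 30, 34]
  [-12, 7, 6, 8]
Key observation: the optimum is the walk 1->1->4->1, with weight 12 + 4 + (-8) = 8.
Optimal value attained by: walk 1->1->4->1.
Answer: (C^⊗3)[1][1] = 8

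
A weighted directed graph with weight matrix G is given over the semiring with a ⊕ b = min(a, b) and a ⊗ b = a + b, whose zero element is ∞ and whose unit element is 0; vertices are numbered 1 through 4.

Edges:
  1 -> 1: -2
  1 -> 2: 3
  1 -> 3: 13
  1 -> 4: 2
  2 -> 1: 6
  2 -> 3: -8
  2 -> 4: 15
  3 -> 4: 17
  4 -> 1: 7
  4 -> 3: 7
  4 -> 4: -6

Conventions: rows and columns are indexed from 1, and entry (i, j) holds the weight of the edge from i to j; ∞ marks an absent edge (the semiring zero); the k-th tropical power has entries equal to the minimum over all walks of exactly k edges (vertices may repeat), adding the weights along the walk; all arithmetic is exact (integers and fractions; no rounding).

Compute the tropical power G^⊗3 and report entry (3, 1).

G^⊗2:
  [-4, 1, -5, -4]
  [4, 9, 19, 8]
  [24, ∞, 24, 11]
  [1, 10, 1, -12]
G^⊗3:
  [-6, -1, -7, -10]
  [2, 7, 1, 2]
  [18, 27, 18, 5]
  [-5, 4, -5, -18]
Key observation: the optimum is the walk 3->4->4->1, with weight 17 + (-6) + 7 = 18.
Optimal value attained by: walk 3->4->4->1.
Answer: (G^⊗3)[3][1] = 18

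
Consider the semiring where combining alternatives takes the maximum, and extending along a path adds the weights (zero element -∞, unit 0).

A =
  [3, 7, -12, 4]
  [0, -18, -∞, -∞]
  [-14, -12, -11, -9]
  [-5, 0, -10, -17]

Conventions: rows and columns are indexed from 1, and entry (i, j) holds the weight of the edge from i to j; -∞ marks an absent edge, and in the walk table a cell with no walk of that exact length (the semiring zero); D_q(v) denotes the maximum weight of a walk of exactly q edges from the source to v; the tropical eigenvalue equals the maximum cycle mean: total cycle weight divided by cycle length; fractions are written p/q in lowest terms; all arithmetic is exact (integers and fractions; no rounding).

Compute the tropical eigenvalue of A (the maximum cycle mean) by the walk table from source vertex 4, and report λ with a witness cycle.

q=0: [-∞, -∞, -∞, 0]
q=1: [-5, 0, -10, -17]
q=2: [0, 2, -17, -1]
q=3: [3, 7, -11, 4]
q=4: [7, 10, -6, 7]
Optimal cycle mean attained by: cycle 1->2->1, total 7 + 0, length 2.
Answer: λ = 7/2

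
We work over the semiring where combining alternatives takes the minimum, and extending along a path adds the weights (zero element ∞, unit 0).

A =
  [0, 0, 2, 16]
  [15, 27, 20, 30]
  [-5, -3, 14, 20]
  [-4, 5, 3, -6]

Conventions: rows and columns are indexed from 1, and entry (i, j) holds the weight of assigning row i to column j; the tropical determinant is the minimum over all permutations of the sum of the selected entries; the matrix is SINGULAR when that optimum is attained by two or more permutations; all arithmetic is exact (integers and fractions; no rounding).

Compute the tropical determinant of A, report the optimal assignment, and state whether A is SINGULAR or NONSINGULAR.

σ = (1, 2, 3, 4): 0 + 27 + 14 + (-6) = 35
σ = (1, 2, 4, 3): 0 + 27 + 20 + 3 = 50
σ = (1, 3, 2, 4): 0 + 20 + (-3) + (-6) = 11
σ = (1, 3, 4, 2): 0 + 20 + 20 + 5 = 45
σ = (1, 4, 2, 3): 0 + 30 + (-3) + 3 = 30
σ = (1, 4, 3, 2): 0 + 30 + 14 + 5 = 49
σ = (2, 1, 3, 4): 0 + 15 + 14 + (-6) = 23
σ = (2, 1, 4, 3): 0 + 15 + 20 + 3 = 38
σ = (2, 3, 1, 4): 0 + 20 + (-5) + (-6) = 9
σ = (2, 3, 4, 1): 0 + 20 + 20 + (-4) = 36
σ = (2, 4, 1, 3): 0 + 30 + (-5) + 3 = 28
σ = (2, 4, 3, 1): 0 + 30 + 14 + (-4) = 40
σ = (3, 1, 2, 4): 2 + 15 + (-3) + (-6) = 8
σ = (3, 1, 4, 2): 2 + 15 + 20 + 5 = 42
σ = (3, 2, 1, 4): 2 + 27 + (-5) + (-6) = 18
σ = (3, 2, 4, 1): 2 + 27 + 20 + (-4) = 45
σ = (3, 4, 1, 2): 2 + 30 + (-5) + 5 = 32
σ = (3, 4, 2, 1): 2 + 30 + (-3) + (-4) = 25
σ = (4, 1, 2, 3): 16 + 15 + (-3) + 3 = 31
σ = (4, 1, 3, 2): 16 + 15 + 14 + 5 = 50
σ = (4, 2, 1, 3): 16 + 27 + (-5) + 3 = 41
σ = (4, 2, 3, 1): 16 + 27 + 14 + (-4) = 53
σ = (4, 3, 1, 2): 16 + 20 + (-5) + 5 = 36
σ = (4, 3, 2, 1): 16 + 20 + (-3) + (-4) = 29
Optimal value attained by: σ = (3, 1, 2, 4).
Answer: det⊕(A) = 8; verdict: NONSINGULAR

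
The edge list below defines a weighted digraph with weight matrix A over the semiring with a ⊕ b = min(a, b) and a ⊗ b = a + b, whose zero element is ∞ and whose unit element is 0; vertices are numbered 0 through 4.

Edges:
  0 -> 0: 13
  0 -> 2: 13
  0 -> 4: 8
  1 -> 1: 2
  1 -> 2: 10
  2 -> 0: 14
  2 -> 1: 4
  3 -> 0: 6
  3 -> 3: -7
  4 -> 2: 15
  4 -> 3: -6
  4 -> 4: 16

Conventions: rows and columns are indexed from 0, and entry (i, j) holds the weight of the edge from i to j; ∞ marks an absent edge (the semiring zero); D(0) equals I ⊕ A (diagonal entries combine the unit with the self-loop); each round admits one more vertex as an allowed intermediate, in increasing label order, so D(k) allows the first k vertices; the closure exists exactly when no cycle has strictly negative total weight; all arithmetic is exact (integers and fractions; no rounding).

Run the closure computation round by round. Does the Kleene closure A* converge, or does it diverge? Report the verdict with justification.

Detection: at round 0, diagonal entry (3, 3) turns strictly negative.
Key observation: the cycle 3->3 has total weight (-7), which is strictly negative.
Answer: DIVERGES — negative cycle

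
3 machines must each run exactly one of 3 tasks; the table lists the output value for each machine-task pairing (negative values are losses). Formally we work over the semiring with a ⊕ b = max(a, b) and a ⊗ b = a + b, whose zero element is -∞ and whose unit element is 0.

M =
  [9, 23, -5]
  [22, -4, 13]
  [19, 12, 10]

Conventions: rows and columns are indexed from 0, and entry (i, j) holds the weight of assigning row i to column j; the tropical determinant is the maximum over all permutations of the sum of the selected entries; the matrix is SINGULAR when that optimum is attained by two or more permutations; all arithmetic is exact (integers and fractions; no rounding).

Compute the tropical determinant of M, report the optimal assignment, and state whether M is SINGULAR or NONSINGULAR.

σ = (0, 1, 2): 9 + (-4) + 10 = 15
σ = (0, 2, 1): 9 + 13 + 12 = 34
σ = (1, 0, 2): 23 + 22 + 10 = 55
σ = (1, 2, 0): 23 + 13 + 19 = 55
σ = (2, 0, 1): (-5) + 22 + 12 = 29
σ = (2, 1, 0): (-5) + (-4) + 19 = 10
Optimal value attained by: σ = (1, 0, 2).
Answer: det⊕(M) = 55; verdict: SINGULAR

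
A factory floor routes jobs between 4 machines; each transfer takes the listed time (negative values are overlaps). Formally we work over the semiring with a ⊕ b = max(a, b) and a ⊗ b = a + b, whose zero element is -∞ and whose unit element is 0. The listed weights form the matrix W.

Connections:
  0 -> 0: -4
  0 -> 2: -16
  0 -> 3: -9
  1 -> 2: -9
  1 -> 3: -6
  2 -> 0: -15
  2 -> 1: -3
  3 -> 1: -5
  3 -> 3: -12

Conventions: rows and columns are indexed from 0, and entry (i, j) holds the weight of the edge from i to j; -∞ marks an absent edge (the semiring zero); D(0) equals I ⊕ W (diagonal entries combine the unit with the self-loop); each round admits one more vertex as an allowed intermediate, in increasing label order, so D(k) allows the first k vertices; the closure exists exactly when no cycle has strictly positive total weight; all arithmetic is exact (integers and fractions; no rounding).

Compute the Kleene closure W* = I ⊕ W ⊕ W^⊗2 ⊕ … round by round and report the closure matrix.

D(0):
  [0, -∞, -16, -9]
  [-∞, 0, -9, -6]
  [-15, -3, 0, -∞]
  [-∞, -5, -∞, 0]
D(1):
  [0, -∞, -16, -9]
  [-∞, 0, -9, -6]
  [-15, -3, 0, -24]
  [-∞, -5, -∞, 0]
D(2):
  [0, -∞, -16, -9]
  [-∞, 0, -9, -6]
  [-15, -3, 0, -9]
  [-∞, -5, -14, 0]
D(3):
  [0, -19, -16, -9]
  [-24, 0, -9, -6]
  [-15, -3, 0, -9]
  [-29, -5, -14, 0]
D(4):
  [0, -14, -16, -9]
  [-24, 0, -9, -6]
  [-15, -3, 0, -9]
  [-29, -5, -14, 0]
Answer: W* = [[0, -14, -16, -9], [-24, 0, -9, -6], [-15, -3, 0, -9], [-29, -5, -14, 0]]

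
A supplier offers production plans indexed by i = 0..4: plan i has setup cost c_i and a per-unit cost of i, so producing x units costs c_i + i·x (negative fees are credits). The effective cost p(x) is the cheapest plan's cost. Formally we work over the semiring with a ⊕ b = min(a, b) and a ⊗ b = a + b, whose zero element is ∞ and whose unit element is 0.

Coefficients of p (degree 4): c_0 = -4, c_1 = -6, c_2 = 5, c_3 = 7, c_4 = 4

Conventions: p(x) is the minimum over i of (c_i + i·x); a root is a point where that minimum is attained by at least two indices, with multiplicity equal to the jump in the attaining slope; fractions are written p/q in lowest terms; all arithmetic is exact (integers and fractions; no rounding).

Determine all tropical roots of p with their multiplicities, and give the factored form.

hull edge (i=0, c=-4) to (i=1, c=-6): slope -2, span 1
hull edge (i=1, c=-6) to (i=4, c=4): slope 10/3, span 3
Factored form: p(x) = 4 ⊗ (x ⊕ (-10/3)) ⊗ (x ⊕ (-10/3)) ⊗ (x ⊕ (-10/3)) ⊗ (x ⊕ 2)
Answer: roots = -10/3 (mult 3), 2 (mult 1)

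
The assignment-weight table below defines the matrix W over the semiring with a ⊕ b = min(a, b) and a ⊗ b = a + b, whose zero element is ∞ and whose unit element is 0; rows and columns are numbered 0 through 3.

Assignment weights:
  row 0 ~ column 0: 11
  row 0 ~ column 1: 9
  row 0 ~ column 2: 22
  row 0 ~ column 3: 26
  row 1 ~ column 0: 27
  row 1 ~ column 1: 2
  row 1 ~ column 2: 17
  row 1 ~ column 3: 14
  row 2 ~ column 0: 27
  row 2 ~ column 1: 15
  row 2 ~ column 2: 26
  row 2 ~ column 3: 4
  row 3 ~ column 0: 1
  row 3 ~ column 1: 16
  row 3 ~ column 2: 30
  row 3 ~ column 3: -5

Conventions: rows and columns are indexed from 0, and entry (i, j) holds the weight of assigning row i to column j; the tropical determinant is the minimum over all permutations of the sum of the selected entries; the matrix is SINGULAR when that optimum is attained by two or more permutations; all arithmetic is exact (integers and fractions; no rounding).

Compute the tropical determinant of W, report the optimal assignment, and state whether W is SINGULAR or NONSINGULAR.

σ = (0, 1, 2, 3): 11 + 2 + 26 + (-5) = 34
σ = (0, 1, 3, 2): 11 + 2 + 4 + 30 = 47
σ = (0, 2, 1, 3): 11 + 17 + 15 + (-5) = 38
σ = (0, 2, 3, 1): 11 + 17 + 4 + 16 = 48
σ = (0, 3, 1, 2): 11 + 14 + 15 + 30 = 70
σ = (0, 3, 2, 1): 11 + 14 + 26 + 16 = 67
σ = (1, 0, 2, 3): 9 + 27 + 26 + (-5) = 57
σ = (1, 0, 3, 2): 9 + 27 + 4 + 30 = 70
σ = (1, 2, 0, 3): 9 + 17 + 27 + (-5) = 48
σ = (1, 2, 3, 0): 9 + 17 + 4 + 1 = 31
σ = (1, 3, 0, 2): 9 + 14 + 27 + 30 = 80
σ = (1, 3, 2, 0): 9 + 14 + 26 + 1 = 50
σ = (2, 0, 1, 3): 22 + 27 + 15 + (-5) = 59
σ = (2, 0, 3, 1): 22 + 27 + 4 + 16 = 69
σ = (2, 1, 0, 3): 22 + 2 + 27 + (-5) = 46
σ = (2, 1, 3, 0): 22 + 2 + 4 + 1 = 29
σ = (2, 3, 0, 1): 22 + 14 + 27 + 16 = 79
σ = (2, 3, 1, 0): 22 + 14 + 15 + 1 = 52
σ = (3, 0, 1, 2): 26 + 27 + 15 + 30 = 98
σ = (3, 0, 2, 1): 26 + 27 + 26 + 16 = 95
σ = (3, 1, 0, 2): 26 + 2 + 27 + 30 = 85
σ = (3, 1, 2, 0): 26 + 2 + 26 + 1 = 55
σ = (3, 2, 0, 1): 26 + 17 + 27 + 16 = 86
σ = (3, 2, 1, 0): 26 + 17 + 15 + 1 = 59
Optimal value attained by: σ = (2, 1, 3, 0).
Answer: det⊕(W) = 29; verdict: NONSINGULAR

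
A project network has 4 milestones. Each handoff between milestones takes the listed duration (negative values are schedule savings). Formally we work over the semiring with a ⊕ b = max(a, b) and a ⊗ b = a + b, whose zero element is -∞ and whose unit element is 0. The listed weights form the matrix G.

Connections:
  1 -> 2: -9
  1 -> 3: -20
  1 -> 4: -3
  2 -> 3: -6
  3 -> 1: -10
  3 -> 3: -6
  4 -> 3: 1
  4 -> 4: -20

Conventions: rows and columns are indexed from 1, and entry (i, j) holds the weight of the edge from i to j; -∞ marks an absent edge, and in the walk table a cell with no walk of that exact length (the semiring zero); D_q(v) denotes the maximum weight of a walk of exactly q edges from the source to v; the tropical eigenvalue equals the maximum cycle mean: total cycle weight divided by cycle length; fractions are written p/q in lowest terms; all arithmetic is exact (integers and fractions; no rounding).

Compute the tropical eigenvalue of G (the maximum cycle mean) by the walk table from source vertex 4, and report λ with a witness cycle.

q=0: [-∞, -∞, -∞, 0]
q=1: [-∞, -∞, 1, -20]
q=2: [-9, -∞, -5, -40]
q=3: [-15, -18, -11, -12]
q=4: [-21, -24, -11, -18]
Optimal cycle mean attained by: cycle 1->4->3->1, total (-3) + 1 + (-10), length 3.
Answer: λ = -4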